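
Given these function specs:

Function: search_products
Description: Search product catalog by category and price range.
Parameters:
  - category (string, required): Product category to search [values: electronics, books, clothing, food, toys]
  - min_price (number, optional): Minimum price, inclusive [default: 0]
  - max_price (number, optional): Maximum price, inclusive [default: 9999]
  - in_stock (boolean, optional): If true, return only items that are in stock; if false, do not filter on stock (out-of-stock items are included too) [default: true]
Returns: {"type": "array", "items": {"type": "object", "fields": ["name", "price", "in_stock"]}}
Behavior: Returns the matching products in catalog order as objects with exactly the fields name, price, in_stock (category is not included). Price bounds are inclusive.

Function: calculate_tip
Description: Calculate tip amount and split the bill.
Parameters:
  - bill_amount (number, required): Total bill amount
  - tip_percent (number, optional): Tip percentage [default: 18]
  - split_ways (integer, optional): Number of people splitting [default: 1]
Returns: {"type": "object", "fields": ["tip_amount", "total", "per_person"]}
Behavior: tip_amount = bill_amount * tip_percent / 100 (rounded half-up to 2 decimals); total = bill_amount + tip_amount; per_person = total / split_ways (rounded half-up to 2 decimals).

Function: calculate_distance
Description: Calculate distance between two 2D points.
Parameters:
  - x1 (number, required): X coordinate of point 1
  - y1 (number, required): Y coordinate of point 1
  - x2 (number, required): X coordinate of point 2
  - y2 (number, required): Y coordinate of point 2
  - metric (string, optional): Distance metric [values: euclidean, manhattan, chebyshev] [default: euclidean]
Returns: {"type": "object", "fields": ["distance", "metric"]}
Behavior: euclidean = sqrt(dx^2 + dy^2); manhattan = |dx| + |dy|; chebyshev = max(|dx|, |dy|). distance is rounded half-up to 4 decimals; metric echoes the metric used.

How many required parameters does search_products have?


Parameters of search_products: category (required), min_price (optional), max_price (optional), in_stock (optional)
Required count:
1


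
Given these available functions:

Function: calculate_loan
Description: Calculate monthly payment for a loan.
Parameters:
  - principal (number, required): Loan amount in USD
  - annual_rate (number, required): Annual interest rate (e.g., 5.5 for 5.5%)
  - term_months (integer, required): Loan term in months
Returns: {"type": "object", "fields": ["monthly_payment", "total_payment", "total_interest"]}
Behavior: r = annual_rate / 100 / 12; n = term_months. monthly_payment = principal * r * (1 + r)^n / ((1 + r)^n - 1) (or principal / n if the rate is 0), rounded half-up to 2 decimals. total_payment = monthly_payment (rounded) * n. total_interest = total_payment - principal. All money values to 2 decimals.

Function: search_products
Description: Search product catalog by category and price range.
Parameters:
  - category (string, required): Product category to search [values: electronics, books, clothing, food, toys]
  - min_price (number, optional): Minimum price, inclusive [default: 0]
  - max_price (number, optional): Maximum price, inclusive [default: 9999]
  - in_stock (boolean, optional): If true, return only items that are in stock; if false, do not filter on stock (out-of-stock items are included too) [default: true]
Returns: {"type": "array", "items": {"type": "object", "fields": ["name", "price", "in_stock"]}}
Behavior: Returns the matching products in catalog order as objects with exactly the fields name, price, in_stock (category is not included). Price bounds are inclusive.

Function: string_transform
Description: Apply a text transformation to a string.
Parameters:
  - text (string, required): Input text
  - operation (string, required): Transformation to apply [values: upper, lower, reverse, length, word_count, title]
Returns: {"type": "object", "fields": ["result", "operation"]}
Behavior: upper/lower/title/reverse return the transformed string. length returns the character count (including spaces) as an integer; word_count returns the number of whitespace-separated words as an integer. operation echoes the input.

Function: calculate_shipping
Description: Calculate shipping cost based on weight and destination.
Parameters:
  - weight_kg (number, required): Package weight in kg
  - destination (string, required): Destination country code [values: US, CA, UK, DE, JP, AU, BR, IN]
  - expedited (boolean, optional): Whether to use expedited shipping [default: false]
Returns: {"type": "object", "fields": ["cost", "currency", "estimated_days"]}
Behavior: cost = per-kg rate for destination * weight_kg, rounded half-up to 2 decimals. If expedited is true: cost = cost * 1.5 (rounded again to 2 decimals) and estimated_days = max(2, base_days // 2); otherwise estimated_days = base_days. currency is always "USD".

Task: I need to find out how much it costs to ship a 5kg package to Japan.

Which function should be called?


The task needs a function whose description is: Calculate shipping cost based on weight and destination.
calculate_shipping


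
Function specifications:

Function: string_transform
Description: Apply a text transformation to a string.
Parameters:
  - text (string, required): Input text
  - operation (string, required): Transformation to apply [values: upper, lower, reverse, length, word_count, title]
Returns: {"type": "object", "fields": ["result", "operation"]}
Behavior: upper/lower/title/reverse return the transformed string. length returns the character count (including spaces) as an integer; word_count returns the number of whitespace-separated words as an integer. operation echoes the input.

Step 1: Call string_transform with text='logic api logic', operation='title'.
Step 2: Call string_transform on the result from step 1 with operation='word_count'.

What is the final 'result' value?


Step 1: string_transform(text='logic api logic', operation='title')
  -> result = 'Logic Api Logic'
Step 2: string_transform(text='Logic Api Logic', operation='word_count')
  words: Logic, Api, Logic -> 3
  -> result = 3
3


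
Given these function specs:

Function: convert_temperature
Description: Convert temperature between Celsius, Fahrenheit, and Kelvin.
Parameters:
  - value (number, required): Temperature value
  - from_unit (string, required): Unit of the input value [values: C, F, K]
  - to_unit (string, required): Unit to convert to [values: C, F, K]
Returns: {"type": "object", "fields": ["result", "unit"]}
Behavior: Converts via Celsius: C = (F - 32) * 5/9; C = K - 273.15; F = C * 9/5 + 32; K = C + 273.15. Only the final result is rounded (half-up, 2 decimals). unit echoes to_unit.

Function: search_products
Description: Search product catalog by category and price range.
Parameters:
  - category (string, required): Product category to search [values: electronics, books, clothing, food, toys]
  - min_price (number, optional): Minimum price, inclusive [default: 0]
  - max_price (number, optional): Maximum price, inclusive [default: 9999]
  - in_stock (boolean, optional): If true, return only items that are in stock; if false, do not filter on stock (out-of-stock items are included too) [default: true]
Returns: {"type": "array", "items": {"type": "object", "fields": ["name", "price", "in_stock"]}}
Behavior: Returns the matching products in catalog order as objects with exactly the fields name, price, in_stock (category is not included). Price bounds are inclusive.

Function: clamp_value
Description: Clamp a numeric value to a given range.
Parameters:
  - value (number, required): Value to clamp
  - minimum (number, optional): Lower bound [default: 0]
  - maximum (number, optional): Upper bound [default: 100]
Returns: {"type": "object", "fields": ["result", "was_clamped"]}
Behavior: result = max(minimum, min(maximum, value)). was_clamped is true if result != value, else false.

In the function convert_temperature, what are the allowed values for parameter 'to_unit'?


The convert_temperature spec declares:
  - to_unit (string, required): Unit to convert to [values: C, F, K]
Allowed values:
C, F, K


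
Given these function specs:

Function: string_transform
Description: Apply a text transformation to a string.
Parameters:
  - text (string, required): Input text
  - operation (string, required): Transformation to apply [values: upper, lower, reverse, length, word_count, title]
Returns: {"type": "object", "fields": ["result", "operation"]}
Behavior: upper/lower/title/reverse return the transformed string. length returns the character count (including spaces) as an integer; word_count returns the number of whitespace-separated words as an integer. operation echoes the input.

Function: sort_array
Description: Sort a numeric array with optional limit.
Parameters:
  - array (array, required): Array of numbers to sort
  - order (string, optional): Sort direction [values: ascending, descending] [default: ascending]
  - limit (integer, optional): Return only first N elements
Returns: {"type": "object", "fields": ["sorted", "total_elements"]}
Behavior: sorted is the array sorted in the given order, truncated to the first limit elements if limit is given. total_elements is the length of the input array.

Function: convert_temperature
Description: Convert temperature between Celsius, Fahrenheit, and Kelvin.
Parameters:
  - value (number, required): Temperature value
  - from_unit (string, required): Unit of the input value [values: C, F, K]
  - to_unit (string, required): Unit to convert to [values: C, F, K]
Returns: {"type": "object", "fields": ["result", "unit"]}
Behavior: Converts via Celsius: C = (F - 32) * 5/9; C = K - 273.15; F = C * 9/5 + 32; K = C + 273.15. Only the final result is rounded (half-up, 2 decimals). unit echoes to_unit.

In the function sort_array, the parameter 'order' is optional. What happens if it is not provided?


The sort_array spec declares:
  - order (string, optional): Sort direction [values: ascending, descending] [default: ascending]
It defaults to ascending


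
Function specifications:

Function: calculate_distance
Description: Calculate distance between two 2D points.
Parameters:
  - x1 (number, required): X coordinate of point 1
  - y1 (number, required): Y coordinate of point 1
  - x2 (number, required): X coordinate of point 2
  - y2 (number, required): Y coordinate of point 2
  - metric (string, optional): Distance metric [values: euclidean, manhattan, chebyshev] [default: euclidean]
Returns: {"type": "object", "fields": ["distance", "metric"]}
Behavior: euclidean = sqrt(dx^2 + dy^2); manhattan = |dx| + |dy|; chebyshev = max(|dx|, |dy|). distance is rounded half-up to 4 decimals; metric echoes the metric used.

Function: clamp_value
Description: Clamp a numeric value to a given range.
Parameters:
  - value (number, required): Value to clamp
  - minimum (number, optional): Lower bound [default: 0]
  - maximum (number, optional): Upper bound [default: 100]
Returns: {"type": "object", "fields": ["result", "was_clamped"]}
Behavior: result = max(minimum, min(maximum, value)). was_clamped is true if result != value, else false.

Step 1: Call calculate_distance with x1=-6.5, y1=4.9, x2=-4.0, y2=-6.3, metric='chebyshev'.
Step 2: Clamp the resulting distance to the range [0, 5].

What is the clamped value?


Step 1: calculate_distance (chebyshev)
  |dx| = |-4 - -6.5| = 2.5; |dy| = |-6.3 - 4.9| = 11.2
  chebyshev: max(2.5, 11.2) = 11.2
  Round to 4 decimals: 11.2
  -> distance = 11.2
Step 2: clamp_value(value=11.2, minimum=0, maximum=5)
  result = max(0, min(5, 11.2)) = max(0, 5) = 5
  was_clamped = (5 != 11.2) = true
  -> result = 5
5


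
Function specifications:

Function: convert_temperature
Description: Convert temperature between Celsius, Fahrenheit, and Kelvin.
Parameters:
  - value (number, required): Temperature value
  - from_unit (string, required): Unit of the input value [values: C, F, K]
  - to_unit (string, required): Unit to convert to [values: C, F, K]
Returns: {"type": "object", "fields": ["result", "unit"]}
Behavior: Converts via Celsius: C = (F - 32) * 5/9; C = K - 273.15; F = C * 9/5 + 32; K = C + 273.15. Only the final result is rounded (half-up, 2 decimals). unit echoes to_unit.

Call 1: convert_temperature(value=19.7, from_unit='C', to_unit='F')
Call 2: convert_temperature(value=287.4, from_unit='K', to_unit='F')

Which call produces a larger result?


Call 1:
  Input already in C: 19.7
  To F: 19.7 * 9/5 + 32 = 67.46
  Round to 2 decimals: 67.46
  -> 67.46 F
Call 2:
  To C: 287.4 - 273.15 = 14.25
  To F: 14.25 * 9/5 + 32 = 57.65
  Round to 2 decimals: 57.65
  -> 57.65 F
Call 1 (67.46 F)


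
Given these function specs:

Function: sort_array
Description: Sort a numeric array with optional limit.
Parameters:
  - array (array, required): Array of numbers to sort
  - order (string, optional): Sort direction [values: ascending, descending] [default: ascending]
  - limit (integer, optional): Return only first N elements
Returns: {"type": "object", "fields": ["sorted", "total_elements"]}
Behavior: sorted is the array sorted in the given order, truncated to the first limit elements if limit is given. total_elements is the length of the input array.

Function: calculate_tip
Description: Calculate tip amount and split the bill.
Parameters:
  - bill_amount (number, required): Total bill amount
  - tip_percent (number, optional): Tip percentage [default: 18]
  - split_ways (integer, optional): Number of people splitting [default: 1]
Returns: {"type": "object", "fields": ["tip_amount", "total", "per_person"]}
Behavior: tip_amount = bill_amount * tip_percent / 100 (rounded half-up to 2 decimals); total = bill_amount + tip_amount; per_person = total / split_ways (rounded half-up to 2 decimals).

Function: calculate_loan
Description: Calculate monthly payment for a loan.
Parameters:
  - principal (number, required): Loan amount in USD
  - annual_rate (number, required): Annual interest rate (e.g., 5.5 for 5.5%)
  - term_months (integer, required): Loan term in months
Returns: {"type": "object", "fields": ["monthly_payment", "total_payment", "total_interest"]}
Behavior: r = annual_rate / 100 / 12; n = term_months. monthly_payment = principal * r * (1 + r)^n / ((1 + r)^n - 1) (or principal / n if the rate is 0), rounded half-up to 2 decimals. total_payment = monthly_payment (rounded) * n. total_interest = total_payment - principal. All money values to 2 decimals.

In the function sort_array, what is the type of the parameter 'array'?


The sort_array spec declares:
  - array (array, required): Array of numbers to sort
Type:
array


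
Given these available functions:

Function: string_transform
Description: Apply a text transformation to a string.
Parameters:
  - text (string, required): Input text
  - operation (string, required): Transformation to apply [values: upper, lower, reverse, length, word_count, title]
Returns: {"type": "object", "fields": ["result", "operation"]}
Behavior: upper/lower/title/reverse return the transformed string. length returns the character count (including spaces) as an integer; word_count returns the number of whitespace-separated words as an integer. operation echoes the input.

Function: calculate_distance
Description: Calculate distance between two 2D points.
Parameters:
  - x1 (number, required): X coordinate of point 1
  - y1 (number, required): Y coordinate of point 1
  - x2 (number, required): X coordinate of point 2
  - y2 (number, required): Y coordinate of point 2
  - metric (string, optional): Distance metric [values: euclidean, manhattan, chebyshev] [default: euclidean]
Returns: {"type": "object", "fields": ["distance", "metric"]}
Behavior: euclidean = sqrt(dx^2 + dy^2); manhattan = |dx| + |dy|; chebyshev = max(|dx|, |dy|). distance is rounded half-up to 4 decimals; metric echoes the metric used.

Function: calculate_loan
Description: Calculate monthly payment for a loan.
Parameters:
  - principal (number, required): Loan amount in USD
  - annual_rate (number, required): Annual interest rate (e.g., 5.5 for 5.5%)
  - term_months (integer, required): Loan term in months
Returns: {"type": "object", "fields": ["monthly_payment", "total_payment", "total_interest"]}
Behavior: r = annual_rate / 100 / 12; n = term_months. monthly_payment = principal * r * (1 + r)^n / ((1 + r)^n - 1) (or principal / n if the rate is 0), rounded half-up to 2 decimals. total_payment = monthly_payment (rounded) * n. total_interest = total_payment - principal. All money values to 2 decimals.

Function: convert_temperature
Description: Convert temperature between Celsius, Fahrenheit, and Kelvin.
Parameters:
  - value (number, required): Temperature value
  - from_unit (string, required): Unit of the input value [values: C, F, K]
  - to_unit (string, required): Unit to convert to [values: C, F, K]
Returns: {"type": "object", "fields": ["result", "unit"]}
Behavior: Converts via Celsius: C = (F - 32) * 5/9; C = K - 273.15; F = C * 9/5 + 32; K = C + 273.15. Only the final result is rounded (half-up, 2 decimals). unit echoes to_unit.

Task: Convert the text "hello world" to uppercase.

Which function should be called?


The task needs a function whose description is: Apply a text transformation to a string.
string_transform


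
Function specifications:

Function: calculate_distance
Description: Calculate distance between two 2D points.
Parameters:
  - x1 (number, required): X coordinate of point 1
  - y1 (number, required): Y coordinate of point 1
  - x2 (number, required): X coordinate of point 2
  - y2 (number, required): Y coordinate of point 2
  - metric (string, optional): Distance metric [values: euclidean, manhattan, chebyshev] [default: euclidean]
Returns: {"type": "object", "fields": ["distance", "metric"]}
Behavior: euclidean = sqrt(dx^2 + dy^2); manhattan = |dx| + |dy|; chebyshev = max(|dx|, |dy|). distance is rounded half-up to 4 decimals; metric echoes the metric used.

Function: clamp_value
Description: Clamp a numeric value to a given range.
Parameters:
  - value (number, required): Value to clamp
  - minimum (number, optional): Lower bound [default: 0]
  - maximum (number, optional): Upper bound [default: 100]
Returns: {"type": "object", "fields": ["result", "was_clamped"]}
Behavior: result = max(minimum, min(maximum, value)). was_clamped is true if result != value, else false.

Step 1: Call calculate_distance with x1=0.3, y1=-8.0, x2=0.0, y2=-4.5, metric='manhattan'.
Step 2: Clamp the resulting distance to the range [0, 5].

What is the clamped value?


Step 1: calculate_distance (manhattan)
  |dx| = |0 - 0.3| = 0.3; |dy| = |-4.5 - -8| = 3.5
  manhattan: 0.3 + 3.5 = 3.8
  Round to 4 decimals: 3.8
  -> distance = 3.8
Step 2: clamp_value(value=3.8, minimum=0, maximum=5)
  result = max(0, min(5, 3.8)) = max(0, 3.8) = 3.8
  was_clamped = (3.8 != 3.8) = false
  -> result = 3.8
3.8


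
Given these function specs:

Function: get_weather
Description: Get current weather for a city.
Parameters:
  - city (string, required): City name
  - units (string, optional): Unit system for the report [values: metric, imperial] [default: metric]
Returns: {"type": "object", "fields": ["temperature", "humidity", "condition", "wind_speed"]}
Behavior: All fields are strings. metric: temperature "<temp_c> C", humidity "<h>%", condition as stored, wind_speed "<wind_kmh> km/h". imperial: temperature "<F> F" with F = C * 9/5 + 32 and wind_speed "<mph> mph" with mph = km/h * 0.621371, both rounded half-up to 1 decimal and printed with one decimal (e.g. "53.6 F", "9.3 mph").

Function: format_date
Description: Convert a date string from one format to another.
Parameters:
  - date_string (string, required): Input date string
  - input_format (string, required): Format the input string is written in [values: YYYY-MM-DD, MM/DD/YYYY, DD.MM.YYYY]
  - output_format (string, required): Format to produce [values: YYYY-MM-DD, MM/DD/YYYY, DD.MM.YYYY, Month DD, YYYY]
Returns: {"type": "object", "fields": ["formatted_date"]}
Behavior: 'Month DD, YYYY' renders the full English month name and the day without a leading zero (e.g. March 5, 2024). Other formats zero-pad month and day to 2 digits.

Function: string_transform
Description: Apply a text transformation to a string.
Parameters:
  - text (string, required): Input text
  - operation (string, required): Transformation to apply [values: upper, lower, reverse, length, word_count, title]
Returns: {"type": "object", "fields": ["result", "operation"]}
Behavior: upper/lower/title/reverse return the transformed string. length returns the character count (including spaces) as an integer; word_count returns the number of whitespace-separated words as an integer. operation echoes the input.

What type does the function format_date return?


The format_date spec declares Returns: {"type": "object", "fields": ["formatted_date"]}
Type:
object


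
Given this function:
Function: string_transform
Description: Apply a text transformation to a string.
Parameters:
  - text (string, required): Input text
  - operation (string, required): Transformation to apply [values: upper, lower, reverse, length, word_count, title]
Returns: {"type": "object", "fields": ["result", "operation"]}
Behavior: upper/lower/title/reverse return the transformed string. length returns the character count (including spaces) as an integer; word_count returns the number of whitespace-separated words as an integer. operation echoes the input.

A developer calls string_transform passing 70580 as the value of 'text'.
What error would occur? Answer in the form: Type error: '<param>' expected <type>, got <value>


Spec: 'text' is declared as string; 70580 is an integer.
Type error: 'text' expected string, got 70580


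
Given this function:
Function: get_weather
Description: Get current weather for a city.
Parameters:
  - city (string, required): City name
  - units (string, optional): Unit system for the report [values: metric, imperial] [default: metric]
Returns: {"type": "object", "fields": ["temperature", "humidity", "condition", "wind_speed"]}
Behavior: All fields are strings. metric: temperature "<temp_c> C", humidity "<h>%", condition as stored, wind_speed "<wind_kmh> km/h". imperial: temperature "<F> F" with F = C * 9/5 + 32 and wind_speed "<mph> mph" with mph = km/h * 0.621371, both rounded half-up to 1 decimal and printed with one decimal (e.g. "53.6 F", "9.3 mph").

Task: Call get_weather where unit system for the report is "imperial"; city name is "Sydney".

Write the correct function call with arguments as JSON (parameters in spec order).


Mapping each described value to its parameter name:
  'Unit system for the report' -> units = "imperial"
  'City name' -> city = "Sydney"
get_weather({"city": "Sydney", "units": "imperial"})


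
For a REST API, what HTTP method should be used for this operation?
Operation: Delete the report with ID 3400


GET = read, POST = create, PUT = update/replace, DELETE = remove
This operation is a removal.
DELETE


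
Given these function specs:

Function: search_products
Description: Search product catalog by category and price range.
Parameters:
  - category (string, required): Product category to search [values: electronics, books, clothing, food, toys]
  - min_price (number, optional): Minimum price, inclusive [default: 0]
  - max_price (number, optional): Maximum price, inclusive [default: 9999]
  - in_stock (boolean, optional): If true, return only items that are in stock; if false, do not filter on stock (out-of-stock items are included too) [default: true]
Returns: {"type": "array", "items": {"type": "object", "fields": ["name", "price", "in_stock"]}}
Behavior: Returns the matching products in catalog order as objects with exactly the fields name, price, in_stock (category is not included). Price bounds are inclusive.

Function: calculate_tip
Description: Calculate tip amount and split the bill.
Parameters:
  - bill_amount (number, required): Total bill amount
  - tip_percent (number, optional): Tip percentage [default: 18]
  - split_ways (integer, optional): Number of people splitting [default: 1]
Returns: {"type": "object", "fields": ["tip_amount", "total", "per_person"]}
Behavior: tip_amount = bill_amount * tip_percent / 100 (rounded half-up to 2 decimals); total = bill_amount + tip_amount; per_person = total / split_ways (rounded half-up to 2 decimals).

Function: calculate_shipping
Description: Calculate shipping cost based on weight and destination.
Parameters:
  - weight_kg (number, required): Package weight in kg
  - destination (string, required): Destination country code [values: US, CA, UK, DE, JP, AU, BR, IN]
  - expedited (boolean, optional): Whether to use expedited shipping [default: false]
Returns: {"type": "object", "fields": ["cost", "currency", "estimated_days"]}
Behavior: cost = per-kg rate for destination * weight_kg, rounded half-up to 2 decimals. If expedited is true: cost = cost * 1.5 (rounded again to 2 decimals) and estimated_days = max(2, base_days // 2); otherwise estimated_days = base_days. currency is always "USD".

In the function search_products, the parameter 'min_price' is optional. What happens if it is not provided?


The search_products spec declares:
  - min_price (number, optional): Minimum price, inclusive [default: 0]
It defaults to 0


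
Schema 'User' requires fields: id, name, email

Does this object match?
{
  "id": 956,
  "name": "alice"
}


Checking required fields...
Missing: email
Invalid - missing required field 'email'


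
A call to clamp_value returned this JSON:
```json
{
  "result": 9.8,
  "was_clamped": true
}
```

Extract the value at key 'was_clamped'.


true


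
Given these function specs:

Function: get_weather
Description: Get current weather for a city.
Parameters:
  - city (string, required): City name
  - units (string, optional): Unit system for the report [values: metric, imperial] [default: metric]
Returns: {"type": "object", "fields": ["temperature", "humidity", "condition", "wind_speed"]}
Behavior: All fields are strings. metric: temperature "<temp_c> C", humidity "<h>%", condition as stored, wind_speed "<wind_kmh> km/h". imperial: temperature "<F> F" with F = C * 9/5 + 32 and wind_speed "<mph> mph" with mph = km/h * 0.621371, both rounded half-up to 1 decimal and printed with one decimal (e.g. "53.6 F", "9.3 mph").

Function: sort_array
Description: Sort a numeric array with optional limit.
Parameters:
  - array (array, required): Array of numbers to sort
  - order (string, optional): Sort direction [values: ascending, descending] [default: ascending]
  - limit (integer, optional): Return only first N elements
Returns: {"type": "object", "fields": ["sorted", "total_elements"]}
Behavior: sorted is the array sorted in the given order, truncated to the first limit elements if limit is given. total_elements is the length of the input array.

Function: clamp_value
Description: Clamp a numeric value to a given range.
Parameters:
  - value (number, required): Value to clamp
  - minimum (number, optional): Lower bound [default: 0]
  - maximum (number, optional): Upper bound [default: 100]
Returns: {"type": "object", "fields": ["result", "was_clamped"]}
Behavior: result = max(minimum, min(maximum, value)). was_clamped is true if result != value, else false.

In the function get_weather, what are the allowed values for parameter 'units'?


The get_weather spec declares:
  - units (string, optional): Unit system for the report [values: metric, imperial] [default: metric]
Allowed values:
metric, imperial


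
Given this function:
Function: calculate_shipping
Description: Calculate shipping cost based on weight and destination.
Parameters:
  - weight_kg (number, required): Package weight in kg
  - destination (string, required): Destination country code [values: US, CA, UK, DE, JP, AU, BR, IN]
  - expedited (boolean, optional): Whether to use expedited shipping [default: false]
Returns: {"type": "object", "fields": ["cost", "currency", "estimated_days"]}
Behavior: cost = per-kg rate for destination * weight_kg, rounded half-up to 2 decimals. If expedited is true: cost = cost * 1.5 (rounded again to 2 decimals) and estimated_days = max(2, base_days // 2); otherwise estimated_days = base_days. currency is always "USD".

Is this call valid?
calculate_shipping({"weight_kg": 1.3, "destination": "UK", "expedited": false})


Checking all required parameters present and types match... All valid.
Valid


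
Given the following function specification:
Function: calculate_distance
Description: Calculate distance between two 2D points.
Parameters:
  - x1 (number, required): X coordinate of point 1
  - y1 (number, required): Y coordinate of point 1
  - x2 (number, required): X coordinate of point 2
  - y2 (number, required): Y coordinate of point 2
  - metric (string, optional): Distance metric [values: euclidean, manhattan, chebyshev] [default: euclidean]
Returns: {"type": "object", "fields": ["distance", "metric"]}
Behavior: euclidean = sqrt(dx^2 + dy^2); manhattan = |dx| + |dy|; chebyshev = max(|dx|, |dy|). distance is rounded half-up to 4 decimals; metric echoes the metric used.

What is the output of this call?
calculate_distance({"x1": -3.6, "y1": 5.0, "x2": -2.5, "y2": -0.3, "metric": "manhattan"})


|dx| = |-2.5 - -3.6| = 1.1; |dy| = |-0.3 - 5| = 5.3
manhattan: 1.1 + 5.3 = 6.4
Round to 4 decimals: 6.4
Output:
{"distance": 6.4, "metric": "manhattan"}


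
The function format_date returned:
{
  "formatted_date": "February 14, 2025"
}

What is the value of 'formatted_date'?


February 14, 2025


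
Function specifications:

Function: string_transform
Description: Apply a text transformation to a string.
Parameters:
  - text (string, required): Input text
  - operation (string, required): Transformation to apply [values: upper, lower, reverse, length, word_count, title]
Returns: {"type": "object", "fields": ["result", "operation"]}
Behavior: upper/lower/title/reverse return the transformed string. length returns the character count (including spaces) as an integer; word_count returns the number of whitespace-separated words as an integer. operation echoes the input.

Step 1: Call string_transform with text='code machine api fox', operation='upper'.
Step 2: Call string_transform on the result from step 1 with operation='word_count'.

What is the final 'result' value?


Step 1: string_transform(text='code machine api fox', operation='upper')
  -> result = 'CODE MACHINE API FOX'
Step 2: string_transform(text='CODE MACHINE API FOX', operation='word_count')
  words: CODE, MACHINE, API, FOX -> 4
  -> result = 4
4


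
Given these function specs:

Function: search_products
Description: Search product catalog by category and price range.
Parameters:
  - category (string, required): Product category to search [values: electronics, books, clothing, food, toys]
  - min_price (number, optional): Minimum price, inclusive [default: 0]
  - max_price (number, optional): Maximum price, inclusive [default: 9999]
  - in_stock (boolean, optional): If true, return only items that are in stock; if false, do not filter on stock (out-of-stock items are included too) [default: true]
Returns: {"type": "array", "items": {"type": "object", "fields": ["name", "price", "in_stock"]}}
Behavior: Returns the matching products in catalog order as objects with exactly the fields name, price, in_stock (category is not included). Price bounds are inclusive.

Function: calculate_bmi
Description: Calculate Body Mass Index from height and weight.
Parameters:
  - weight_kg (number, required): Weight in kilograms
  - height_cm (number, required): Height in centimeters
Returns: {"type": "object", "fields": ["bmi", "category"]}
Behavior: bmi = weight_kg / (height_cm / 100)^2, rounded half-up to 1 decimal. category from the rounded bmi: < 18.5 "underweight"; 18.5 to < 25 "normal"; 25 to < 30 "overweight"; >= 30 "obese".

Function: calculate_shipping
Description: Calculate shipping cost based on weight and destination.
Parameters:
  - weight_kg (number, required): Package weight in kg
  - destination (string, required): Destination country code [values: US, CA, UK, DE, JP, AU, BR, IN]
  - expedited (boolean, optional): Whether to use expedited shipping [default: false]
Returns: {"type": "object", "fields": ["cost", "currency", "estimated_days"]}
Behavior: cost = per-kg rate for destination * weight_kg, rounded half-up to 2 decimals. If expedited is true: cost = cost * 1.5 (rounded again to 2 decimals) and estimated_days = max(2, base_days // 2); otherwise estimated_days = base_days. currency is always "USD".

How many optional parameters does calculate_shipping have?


Parameters of calculate_shipping: weight_kg (required), destination (required), expedited (optional)
Optional count:
1


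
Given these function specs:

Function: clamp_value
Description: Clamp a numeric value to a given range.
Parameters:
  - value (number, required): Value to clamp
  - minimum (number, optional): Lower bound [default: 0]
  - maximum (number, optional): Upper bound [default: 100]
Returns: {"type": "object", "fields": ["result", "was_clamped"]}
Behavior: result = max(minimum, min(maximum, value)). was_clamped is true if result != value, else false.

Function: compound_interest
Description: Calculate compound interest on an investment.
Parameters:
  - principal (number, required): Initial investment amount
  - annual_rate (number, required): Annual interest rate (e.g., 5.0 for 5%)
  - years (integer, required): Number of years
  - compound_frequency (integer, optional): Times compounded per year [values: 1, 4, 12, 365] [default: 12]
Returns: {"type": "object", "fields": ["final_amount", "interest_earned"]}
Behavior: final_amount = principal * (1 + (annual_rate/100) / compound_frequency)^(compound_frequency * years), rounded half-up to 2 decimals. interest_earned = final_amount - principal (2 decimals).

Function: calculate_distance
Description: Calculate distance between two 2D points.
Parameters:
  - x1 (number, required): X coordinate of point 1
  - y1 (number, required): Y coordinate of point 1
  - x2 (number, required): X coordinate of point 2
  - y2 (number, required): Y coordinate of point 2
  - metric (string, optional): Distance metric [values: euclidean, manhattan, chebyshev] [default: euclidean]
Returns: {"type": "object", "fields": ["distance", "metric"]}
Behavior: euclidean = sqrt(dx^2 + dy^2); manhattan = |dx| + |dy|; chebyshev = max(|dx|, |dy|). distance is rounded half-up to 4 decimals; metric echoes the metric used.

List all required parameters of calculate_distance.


Parameters of calculate_distance and their required/optional flag:
  x1: required
  y1: required
  x2: required
  y2: required
  metric: optional
x1, x2, y1, y2


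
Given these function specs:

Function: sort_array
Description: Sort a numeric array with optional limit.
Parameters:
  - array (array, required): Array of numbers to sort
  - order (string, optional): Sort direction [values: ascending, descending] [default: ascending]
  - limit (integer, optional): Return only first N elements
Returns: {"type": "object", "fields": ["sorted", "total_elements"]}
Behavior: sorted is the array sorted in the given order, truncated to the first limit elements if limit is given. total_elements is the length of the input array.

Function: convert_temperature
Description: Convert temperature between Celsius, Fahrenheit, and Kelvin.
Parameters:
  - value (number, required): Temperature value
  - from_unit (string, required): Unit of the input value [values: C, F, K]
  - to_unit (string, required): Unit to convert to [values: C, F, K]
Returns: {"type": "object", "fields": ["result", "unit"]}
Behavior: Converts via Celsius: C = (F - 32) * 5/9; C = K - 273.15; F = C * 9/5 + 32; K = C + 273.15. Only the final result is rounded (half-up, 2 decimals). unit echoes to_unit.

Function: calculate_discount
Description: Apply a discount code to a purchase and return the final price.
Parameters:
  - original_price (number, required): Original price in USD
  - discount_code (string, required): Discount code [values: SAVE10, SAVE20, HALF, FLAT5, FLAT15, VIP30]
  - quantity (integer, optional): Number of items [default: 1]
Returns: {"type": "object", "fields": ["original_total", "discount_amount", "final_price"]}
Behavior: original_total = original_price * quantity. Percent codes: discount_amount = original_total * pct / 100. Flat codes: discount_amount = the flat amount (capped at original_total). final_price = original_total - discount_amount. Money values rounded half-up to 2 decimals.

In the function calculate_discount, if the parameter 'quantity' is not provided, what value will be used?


The calculate_discount spec declares:
  - quantity (integer, optional): Number of items [default: 1]
Default:
1


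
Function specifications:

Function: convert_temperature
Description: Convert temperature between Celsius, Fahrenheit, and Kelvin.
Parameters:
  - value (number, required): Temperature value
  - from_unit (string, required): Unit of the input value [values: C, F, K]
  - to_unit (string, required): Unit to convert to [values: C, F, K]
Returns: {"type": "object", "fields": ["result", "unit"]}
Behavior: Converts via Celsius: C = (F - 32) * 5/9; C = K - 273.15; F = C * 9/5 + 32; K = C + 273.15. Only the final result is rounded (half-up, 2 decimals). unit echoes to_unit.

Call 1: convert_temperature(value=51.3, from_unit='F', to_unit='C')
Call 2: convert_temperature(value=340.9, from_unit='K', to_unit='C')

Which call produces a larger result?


Call 1:
  To C: (51.3 - 32) * 5/9 = 10.722222
  Target is C: 10.722222
  Round to 2 decimals: 10.72
  -> 10.72 C
Call 2:
  To C: 340.9 - 273.15 = 67.75
  Target is C: 67.75
  Round to 2 decimals: 67.75
  -> 67.75 C
Call 2 (67.75 C)


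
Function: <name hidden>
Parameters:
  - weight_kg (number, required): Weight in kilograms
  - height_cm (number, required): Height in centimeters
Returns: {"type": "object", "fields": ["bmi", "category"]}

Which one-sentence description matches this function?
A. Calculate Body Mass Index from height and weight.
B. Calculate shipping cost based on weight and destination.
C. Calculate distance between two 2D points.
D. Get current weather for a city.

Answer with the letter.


Parameters weight_kg, height_cm and return ["bmi", "category"] fit: Calculate Body Mass Index from height and weight.
A


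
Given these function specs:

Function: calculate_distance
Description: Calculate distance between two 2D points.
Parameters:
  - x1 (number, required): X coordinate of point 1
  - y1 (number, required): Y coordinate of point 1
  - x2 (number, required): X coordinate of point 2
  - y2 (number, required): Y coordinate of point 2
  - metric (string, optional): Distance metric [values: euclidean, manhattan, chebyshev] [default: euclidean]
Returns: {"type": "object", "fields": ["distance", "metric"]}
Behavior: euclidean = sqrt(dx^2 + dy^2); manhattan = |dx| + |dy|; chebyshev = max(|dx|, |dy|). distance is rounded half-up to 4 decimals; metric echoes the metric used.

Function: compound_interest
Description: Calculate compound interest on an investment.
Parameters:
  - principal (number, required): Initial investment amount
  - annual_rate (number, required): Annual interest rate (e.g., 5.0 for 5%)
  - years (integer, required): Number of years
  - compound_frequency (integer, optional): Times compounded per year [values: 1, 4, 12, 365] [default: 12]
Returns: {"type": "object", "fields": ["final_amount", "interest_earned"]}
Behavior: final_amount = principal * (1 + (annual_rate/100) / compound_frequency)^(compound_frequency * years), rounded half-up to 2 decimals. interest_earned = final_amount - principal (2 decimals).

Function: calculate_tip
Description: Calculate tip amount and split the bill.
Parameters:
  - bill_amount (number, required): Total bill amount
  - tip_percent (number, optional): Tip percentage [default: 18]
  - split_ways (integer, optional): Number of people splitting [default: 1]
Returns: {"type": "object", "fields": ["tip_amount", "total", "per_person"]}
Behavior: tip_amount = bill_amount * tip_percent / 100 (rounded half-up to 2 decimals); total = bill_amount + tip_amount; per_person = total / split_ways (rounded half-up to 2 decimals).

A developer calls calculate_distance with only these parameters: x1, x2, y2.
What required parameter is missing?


Required parameters: x1, y1, x2, y2
Provided: x1, x2, y2
Missing: y1
y1


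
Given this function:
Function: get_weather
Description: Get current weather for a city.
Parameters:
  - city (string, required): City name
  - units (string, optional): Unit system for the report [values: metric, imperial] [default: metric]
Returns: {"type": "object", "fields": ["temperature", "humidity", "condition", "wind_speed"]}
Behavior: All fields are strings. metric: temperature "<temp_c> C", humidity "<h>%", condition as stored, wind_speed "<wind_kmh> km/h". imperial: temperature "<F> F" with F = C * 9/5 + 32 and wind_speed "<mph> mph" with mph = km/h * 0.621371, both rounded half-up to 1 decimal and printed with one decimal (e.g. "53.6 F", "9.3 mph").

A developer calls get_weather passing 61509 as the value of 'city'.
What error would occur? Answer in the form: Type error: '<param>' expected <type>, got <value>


Spec: 'city' is declared as string; 61509 is an integer.
Type error: 'city' expected string, got 61509
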